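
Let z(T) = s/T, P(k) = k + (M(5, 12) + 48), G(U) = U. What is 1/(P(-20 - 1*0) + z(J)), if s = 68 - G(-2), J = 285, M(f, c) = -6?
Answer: 57/1268 ≈ 0.044953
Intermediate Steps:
s = 70 (s = 68 - 1*(-2) = 68 + 2 = 70)
P(k) = 42 + k (P(k) = k + (-6 + 48) = k + 42 = 42 + k)
z(T) = 70/T
1/(P(-20 - 1*0) + z(J)) = 1/((42 + (-20 - 1*0)) + 70/285) = 1/((42 + (-20 + 0)) + 70*(1/285)) = 1/((42 - 20) + 14/57) = 1/(22 + 14/57) = 1/(1268/57) = 57/1268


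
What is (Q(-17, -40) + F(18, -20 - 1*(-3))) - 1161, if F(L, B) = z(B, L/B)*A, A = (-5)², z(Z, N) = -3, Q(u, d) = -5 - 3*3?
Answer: -1250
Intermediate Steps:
Q(u, d) = -14 (Q(u, d) = -5 - 9 = -14)
A = 25
F(L, B) = -75 (F(L, B) = -3*25 = -75)
(Q(-17, -40) + F(18, -20 - 1*(-3))) - 1161 = (-14 - 75) - 1161 = -89 - 1161 = -1250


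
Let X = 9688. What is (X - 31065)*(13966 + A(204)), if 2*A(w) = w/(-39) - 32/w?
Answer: -197901254344/663 ≈ -2.9849e+8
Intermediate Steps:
A(w) = -16/w - w/78 (A(w) = (w/(-39) - 32/w)/2 = (w*(-1/39) - 32/w)/2 = (-w/39 - 32/w)/2 = (-32/w - w/39)/2 = -16/w - w/78)
(X - 31065)*(13966 + A(204)) = (9688 - 31065)*(13966 + (-16/204 - 1/78*204)) = -21377*(13966 + (-16*1/204 - 34/13)) = -21377*(13966 + (-4/51 - 34/13)) = -21377*(13966 - 1786/663) = -21377*9257672/663 = -197901254344/663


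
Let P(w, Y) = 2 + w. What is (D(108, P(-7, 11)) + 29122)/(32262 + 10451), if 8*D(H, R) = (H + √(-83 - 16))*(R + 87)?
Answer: 30229/42713 + 123*I*√11/170852 ≈ 0.70772 + 0.0023877*I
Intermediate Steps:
D(H, R) = (87 + R)*(H + 3*I*√11)/8 (D(H, R) = ((H + √(-83 - 16))*(R + 87))/8 = ((H + √(-99))*(87 + R))/8 = ((H + 3*I*√11)*(87 + R))/8 = ((87 + R)*(H + 3*I*√11))/8 = (87 + R)*(H + 3*I*√11)/8)
(D(108, P(-7, 11)) + 29122)/(32262 + 10451) = (((87/8)*108 + (⅛)*108*(2 - 7) + 261*I*√11/8 + 3*I*(2 - 7)*√11/8) + 29122)/(32262 + 10451) = ((2349/2 + (⅛)*108*(-5) + 261*I*√11/8 + (3/8)*I*(-5)*√11) + 29122)/42713 = ((2349/2 - 135/2 + 261*I*√11/8 - 15*I*√11/8) + 29122)*(1/42713) = ((1107 + 123*I*√11/4) + 29122)*(1/42713) = (30229 + 123*I*√11/4)*(1/42713) = 30229/42713 + 123*I*√11/170852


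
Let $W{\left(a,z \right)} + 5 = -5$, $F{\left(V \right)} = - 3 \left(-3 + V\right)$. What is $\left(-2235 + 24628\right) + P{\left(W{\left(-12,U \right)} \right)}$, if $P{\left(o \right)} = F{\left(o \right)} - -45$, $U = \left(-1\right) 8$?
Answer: $22477$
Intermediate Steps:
$F{\left(V \right)} = 9 - 3 V$
$U = -8$
$W{\left(a,z \right)} = -10$ ($W{\left(a,z \right)} = -5 - 5 = -10$)
$P{\left(o \right)} = 54 - 3 o$ ($P{\left(o \right)} = \left(9 - 3 o\right) - -45 = \left(9 - 3 o\right) + 45 = 54 - 3 o$)
$\left(-2235 + 24628\right) + P{\left(W{\left(-12,U \right)} \right)} = \left(-2235 + 24628\right) + \left(54 - -30\right) = 22393 + \left(54 + 30\right) = 22393 + 84 = 22477$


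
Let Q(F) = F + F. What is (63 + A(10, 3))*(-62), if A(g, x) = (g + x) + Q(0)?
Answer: -4712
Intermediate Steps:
Q(F) = 2*F
A(g, x) = g + x (A(g, x) = (g + x) + 2*0 = (g + x) + 0 = g + x)
(63 + A(10, 3))*(-62) = (63 + (10 + 3))*(-62) = (63 + 13)*(-62) = 76*(-62) = -4712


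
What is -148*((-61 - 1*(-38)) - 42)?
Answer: 9620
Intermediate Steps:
-148*((-61 - 1*(-38)) - 42) = -148*((-61 + 38) - 42) = -148*(-23 - 42) = -148*(-65) = 9620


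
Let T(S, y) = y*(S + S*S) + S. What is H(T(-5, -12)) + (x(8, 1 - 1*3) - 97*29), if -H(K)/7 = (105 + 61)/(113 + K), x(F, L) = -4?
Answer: -185341/66 ≈ -2808.2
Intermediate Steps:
T(S, y) = S + y*(S + S**2) (T(S, y) = y*(S + S**2) + S = S + y*(S + S**2))
H(K) = -1162/(113 + K) (H(K) = -7*(105 + 61)/(113 + K) = -1162/(113 + K))
H(T(-5, -12)) + (x(8, 1 - 1*3) - 97*29) = -1162/(113 - 5*(1 - 12 - 5*(-12))) + (-4 - 97*29) = -1162/(113 - 5*(1 - 12 + 60)) + (-4 - 2813) = -1162/(113 - 5*49) - 2817 = -1162/(113 - 245) - 2817 = -1162/(-132) - 2817 = -1162*(-1/132) - 2817 = 581/66 - 2817 = -185341/66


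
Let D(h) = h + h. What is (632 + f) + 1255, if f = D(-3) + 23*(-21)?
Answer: 1398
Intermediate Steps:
D(h) = 2*h
f = -489 (f = 2*(-3) + 23*(-21) = -6 - 483 = -489)
(632 + f) + 1255 = (632 - 489) + 1255 = 143 + 1255 = 1398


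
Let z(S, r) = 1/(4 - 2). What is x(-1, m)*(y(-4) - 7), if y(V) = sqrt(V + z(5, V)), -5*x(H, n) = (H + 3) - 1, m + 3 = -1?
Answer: 7/5 - I*sqrt(14)/10 ≈ 1.4 - 0.37417*I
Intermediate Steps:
m = -4 (m = -3 - 1 = -4)
z(S, r) = 1/2
x(H, n) = -2/5 - H/5 (x(H, n) = -((H + 3) - 1)/5 = -((3 + H) - 1)/5 = -(2 + H)/5 = -2/5 - H/5)
y(V) = sqrt(1/2 + V) (y(V) = sqrt(V + 1/2) = sqrt(1/2 + V))
x(-1, m)*(y(-4) - 7) = (-2/5 - 1/5*(-1))*(sqrt(2 + 4*(-4))/2 - 7) = (-2/5 + 1/5)*(sqrt(2 - 16)/2 - 7) = -(sqrt(-14)/2 - 7)/5 = -((I*sqrt(14))/2 - 7)/5 = -(I*sqrt(14)/2 - 7)/5 = -(-7 + I*sqrt(14)/2)/5 = 7/5 - I*sqrt(14)/10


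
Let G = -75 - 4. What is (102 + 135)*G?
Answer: -18723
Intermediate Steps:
G = -79
(102 + 135)*G = (102 + 135)*(-79) = 237*(-79) = -18723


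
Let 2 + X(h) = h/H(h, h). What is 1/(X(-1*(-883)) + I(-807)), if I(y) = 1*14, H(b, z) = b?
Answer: 1/13 ≈ 0.076923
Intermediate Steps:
I(y) = 14
X(h) = -1 (X(h) = -2 + h/h = -2 + 1 = -1)
1/(X(-1*(-883)) + I(-807)) = 1/(-1 + 14) = 1/13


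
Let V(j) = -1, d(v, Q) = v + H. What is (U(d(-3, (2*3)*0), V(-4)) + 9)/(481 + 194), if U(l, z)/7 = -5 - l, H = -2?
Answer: 1/75 ≈ 0.013333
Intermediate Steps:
d(v, Q) = -2 + v (d(v, Q) = v - 2 = -2 + v)
U(l, z) = -35 - 7*l (U(l, z) = 7*(-5 - l) = -35 - 7*l)
(U(d(-3, (2*3)*0), V(-4)) + 9)/(481 + 194) = ((-35 - 7*(-2 - 3)) + 9)/(481 + 194) = ((-35 - 7*(-5)) + 9)/675 = ((-35 + 35) + 9)*(1/675) = (0 + 9)*(1/675) = 9*(1/675) = 1/75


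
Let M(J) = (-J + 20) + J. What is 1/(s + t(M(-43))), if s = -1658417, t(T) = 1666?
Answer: -1/1656751 ≈ -6.0359e-7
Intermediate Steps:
M(J) = 20 (M(J) = (20 - J) + J = 20)
1/(s + t(M(-43))) = 1/(-1658417 + 1666) = 1/(-1656751) = -1/1656751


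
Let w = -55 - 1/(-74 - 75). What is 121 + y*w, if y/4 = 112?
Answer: -3652883/149 ≈ -24516.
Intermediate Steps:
y = 448 (y = 4*112 = 448)
w = -8194/149 (w = -55 - 1/(-149) = -55 - 1*(-1/149) = -55 + 1/149 = -8194/149 ≈ -54.993)
121 + y*w = 121 + 448*(-8194/149) = 121 - 3670912/149 = -3652883/149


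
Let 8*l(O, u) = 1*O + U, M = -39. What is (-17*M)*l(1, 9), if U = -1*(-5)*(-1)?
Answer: -663/2 ≈ -331.50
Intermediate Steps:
U = -5 (U = 5*(-1) = -5)
l(O, u) = -5/8 + O/8 (l(O, u) = (1*O - 5)/8 = (O - 5)/8 = (-5 + O)/8 = -5/8 + O/8)
(-17*M)*l(1, 9) = (-17*(-39))*(-5/8 + (1/8)*1) = 663*(-5/8 + 1/8) = 663*(-1/2) = -663/2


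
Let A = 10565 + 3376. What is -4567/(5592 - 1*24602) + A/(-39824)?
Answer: -41571101/378527120 ≈ -0.10982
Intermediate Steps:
A = 13941
-4567/(5592 - 1*24602) + A/(-39824) = -4567/(5592 - 1*24602) + 13941/(-39824) = -4567/(5592 - 24602) + 13941*(-1/39824) = -4567/(-19010) - 13941/39824 = -4567*(-1/19010) - 13941/39824 = 4567/19010 - 13941/39824 = -41571101/378527120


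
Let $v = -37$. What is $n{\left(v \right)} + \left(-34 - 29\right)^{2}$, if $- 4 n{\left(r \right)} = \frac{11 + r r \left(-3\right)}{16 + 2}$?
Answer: $\frac{36233}{9} \approx 4025.9$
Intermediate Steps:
$n{\left(r \right)} = - \frac{11}{72} + \frac{r^{2}}{24}$ ($n{\left(r \right)} = - \frac{\left(11 + r r \left(-3\right)\right) \frac{1}{16 + 2}}{4} = - \frac{\left(11 + r^{2} \left(-3\right)\right) \frac{1}{18}}{4} = - \frac{\left(11 - 3 r^{2}\right) \frac{1}{18}}{4} = - \frac{\frac{11}{18} - \frac{r^{2}}{6}}{4} = - \frac{11}{72} + \frac{r^{2}}{24}$)
$n{\left(v \right)} + \left(-34 - 29\right)^{2} = \left(- \frac{11}{72} + \frac{\left(-37\right)^{2}}{24}\right) + \left(-34 - 29\right)^{2} = \left(- \frac{11}{72} + \frac{1}{24} \cdot 1369\right) + \left(-34 - 29\right)^{2} = \left(- \frac{11}{72} + \frac{1369}{24}\right) + \left(-34 - 29\right)^{2} = \frac{512}{9} + \left(-63\right)^{2} = \frac{512}{9} + 3969 = \frac{36233}{9}$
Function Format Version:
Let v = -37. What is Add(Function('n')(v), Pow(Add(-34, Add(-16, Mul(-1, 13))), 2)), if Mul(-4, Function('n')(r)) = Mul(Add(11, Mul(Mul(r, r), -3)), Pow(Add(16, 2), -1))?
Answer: Rational(36233, 9) ≈ 4025.9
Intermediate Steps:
Function('n')(r) = Add(Rational(-11, 72), Mul(Rational(1, 24), Pow(r, 2))) (Function('n')(r) = Mul(Rational(-1, 4), Mul(Add(11, Mul(Mul(r, r), -3)), Pow(Add(16, 2), -1))) = Mul(Rational(-1, 4), Mul(Add(11, Mul(Pow(r, 2), -3)), Pow(18, -1))) = Mul(Rational(-1, 4), Mul(Add(11, Mul(-3, Pow(r, 2))), Rational(1, 18))) = Mul(Rational(-1, 4), Add(Rational(11, 18), Mul(Rational(-1, 6), Pow(r, 2)))) = Add(Rational(-11, 72), Mul(Rational(1, 24), Pow(r, 2))))
Add(Function('n')(v), Pow(Add(-34, Add(-16, Mul(-1, 13))), 2)) = Add(Add(Rational(-11, 72), Mul(Rational(1, 24), Pow(-37, 2))), Pow(Add(-34, Add(-16, Mul(-1, 13))), 2)) = Add(Add(Rational(-11, 72), Mul(Rational(1, 24), 1369)), Pow(Add(-34, Add(-16, -13)), 2)) = Add(Add(Rational(-11, 72), Rational(1369, 24)), Pow(Add(-34, -29), 2)) = Add(Rational(512, 9), Pow(-63, 2)) = Add(Rational(512, 9), 3969) = Rational(36233, 9)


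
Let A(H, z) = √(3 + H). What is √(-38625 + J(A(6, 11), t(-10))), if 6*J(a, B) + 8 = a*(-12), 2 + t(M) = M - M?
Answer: I*√347691/3 ≈ 196.55*I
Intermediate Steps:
t(M) = -2 (t(M) = -2 + (M - M) = -2 + 0 = -2)
J(a, B) = -4/3 - 2*a (J(a, B) = -4/3 + (a*(-12))/6 = -4/3 + (-12*a)/6 = -4/3 - 2*a)
√(-38625 + J(A(6, 11), t(-10))) = √(-38625 + (-4/3 - 2*√(3 + 6))) = √(-38625 + (-4/3 - 2*√9)) = √(-38625 + (-4/3 - 2*3)) = √(-38625 + (-4/3 - 6)) = √(-38625 - 22/3) = √(-115897/3) = I*√347691/3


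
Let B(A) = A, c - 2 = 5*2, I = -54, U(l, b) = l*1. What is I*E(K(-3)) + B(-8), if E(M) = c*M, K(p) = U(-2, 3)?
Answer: 1288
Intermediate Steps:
U(l, b) = l
c = 12 (c = 2 + 5*2 = 2 + 10 = 12)
K(p) = -2
E(M) = 12*M
I*E(K(-3)) + B(-8) = -648*(-2) - 8 = -54*(-24) - 8 = 1296 - 8 = 1288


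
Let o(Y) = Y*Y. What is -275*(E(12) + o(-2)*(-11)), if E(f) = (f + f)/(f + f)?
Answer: 11825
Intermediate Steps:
o(Y) = Y²
E(f) = 1 (E(f) = (2*f)/((2*f)) = (2*f)*(1/(2*f)) = 1)
-275*(E(12) + o(-2)*(-11)) = -275*(1 + (-2)²*(-11)) = -275*(1 + 4*(-11)) = -275*(1 - 44) = -275*(-43) = 11825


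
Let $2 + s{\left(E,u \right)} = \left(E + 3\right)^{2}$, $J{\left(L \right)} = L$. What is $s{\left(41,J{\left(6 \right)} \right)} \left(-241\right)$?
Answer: $-466094$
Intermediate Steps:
$s{\left(E,u \right)} = -2 + \left(3 + E\right)^{2}$ ($s{\left(E,u \right)} = -2 + \left(E + 3\right)^{2} = -2 + \left(3 + E\right)^{2}$)
$s{\left(41,J{\left(6 \right)} \right)} \left(-241\right) = \left(-2 + \left(3 + 41\right)^{2}\right) \left(-241\right) = \left(-2 + 44^{2}\right) \left(-241\right) = \left(-2 + 1936\right) \left(-241\right) = 1934 \left(-241\right) = -466094$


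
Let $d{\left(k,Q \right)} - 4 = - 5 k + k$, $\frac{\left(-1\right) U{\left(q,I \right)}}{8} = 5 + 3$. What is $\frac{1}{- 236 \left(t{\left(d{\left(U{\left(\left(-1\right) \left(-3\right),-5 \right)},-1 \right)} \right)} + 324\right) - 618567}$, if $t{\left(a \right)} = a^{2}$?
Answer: $- \frac{1}{16648631} \approx -6.0065 \cdot 10^{-8}$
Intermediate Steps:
$U{\left(q,I \right)} = -64$ ($U{\left(q,I \right)} = - 8 \left(5 + 3\right) = \left(-8\right) 8 = -64$)
$d{\left(k,Q \right)} = 4 - 4 k$ ($d{\left(k,Q \right)} = 4 + \left(- 5 k + k\right) = 4 - 4 k$)
$\frac{1}{- 236 \left(t{\left(d{\left(U{\left(\left(-1\right) \left(-3\right),-5 \right)},-1 \right)} \right)} + 324\right) - 618567} = \frac{1}{- 236 \left(\left(4 - -256\right)^{2} + 324\right) - 618567} = \frac{1}{- 236 \left(\left(4 + 256\right)^{2} + 324\right) - 618567} = \frac{1}{- 236 \left(260^{2} + 324\right) - 618567} = \frac{1}{- 236 \left(67600 + 324\right) - 618567} = \frac{1}{\left(-236\right) 67924 - 618567} = \frac{1}{-16030064 - 618567} = \frac{1}{-16648631} = - \frac{1}{16648631}$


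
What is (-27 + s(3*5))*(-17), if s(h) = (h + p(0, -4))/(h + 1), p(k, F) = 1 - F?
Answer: 1751/4 ≈ 437.75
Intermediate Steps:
s(h) = (5 + h)/(1 + h) (s(h) = (h + (1 - 1*(-4)))/(h + 1) = (h + (1 + 4))/(1 + h) = (h + 5)/(1 + h) = (5 + h)/(1 + h))
(-27 + s(3*5))*(-17) = (-27 + (5 + 3*5)/(1 + 3*5))*(-17) = (-27 + (5 + 15)/(1 + 15))*(-17) = (-27 + 20/16)*(-17) = (-27 + (1/16)*20)*(-17) = (-27 + 5/4)*(-17) = -103/4*(-17) = 1751/4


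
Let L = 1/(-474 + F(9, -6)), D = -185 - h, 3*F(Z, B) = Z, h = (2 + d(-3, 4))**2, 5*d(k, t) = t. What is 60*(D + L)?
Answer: -9082864/785 ≈ -11571.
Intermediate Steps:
d(k, t) = t/5
h = 196/25 (h = (2 + (1/5)*4)**2 = (2 + 4/5)**2 = (14/5)**2 = 196/25 ≈ 7.8400)
F(Z, B) = Z/3
D = -4821/25 (D = -185 - 1*196/25 = -185 - 196/25 = -4821/25 ≈ -192.84)
L = -1/471 (L = 1/(-474 + (1/3)*9) = 1/(-474 + 3) = 1/(-471) = -1/471 ≈ -0.0021231)
60*(D + L) = 60*(-4821/25 - 1/471) = 60*(-2270716/11775) = -9082864/785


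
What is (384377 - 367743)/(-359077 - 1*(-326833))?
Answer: -8317/16122 ≈ -0.51588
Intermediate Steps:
(384377 - 367743)/(-359077 - 1*(-326833)) = 16634/(-359077 + 326833) = 16634/(-32244) = 16634*(-1/32244) = -8317/16122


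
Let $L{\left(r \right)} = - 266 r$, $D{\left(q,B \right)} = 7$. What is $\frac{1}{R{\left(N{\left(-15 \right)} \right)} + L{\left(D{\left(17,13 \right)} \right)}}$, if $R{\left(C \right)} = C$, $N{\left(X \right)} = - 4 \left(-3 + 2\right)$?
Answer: $- \frac{1}{1858} \approx -0.00053821$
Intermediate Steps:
$N{\left(X \right)} = 4$ ($N{\left(X \right)} = \left(-4\right) \left(-1\right) = 4$)
$\frac{1}{R{\left(N{\left(-15 \right)} \right)} + L{\left(D{\left(17,13 \right)} \right)}} = \frac{1}{4 - 1862} = \frac{1}{-1858} = - \frac{1}{1858}$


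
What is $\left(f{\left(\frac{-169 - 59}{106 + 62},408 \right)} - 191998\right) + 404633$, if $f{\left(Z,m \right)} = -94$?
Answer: $212541$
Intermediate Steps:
$\left(f{\left(\frac{-169 - 59}{106 + 62},408 \right)} - 191998\right) + 404633 = \left(-94 - 191998\right) + 404633 = -192092 + 404633 = 212541$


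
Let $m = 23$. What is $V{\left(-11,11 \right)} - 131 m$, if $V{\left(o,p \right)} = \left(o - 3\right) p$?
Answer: $-3167$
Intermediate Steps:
$V{\left(o,p \right)} = p \left(-3 + o\right)$ ($V{\left(o,p \right)} = \left(-3 + o\right) p = p \left(-3 + o\right)$)
$V{\left(-11,11 \right)} - 131 m = 11 \left(-3 - 11\right) - 3013 = 11 \left(-14\right) - 3013 = -154 - 3013 = -3167$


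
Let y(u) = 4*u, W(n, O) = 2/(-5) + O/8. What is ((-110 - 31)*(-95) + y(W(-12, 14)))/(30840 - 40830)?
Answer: -11167/8325 ≈ -1.3414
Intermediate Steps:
W(n, O) = -2/5 + O/8 (W(n, O) = 2*(-1/5) + O*(1/8) = -2/5 + O/8)
((-110 - 31)*(-95) + y(W(-12, 14)))/(30840 - 40830) = ((-110 - 31)*(-95) + 4*(-2/5 + (1/8)*14))/(30840 - 40830) = (-141*(-95) + 4*(-2/5 + 7/4))/(-9990) = (13395 + 4*(27/20))*(-1/9990) = (13395 + 27/5)*(-1/9990) = (67002/5)*(-1/9990) = -11167/8325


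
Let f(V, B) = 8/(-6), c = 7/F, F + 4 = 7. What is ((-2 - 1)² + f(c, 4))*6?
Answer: 46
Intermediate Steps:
F = 3 (F = -4 + 7 = 3)
c = 7/3 ≈ 2.3333
f(V, B) = -4/3 (f(V, B) = 8*(-⅙) = -4/3)
((-2 - 1)² + f(c, 4))*6 = ((-2 - 1)² - 4/3)*6 = ((-3)² - 4/3)*6 = (9 - 4/3)*6 = (23/3)*6 = 46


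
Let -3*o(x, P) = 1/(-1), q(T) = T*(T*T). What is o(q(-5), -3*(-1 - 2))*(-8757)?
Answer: -2919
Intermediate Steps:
q(T) = T³ (q(T) = T*T² = T³)
o(x, P) = ⅓ (o(x, P) = -⅓/(-1) = -⅓*(-1) = ⅓)
o(q(-5), -3*(-1 - 2))*(-8757) = (⅓)*(-8757) = -2919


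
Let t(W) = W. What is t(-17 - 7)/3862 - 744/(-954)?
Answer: 237536/307029 ≈ 0.77366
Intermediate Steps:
t(-17 - 7)/3862 - 744/(-954) = (-17 - 7)/3862 - 744/(-954) = -24*1/3862 - 744*(-1/954) = -12/1931 + 124/159 = 237536/307029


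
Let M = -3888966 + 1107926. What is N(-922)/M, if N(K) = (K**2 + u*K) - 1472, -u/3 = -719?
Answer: 570071/1390520 ≈ 0.40997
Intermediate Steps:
u = 2157 (u = -3*(-719) = 2157)
N(K) = -1472 + K**2 + 2157*K (N(K) = (K**2 + 2157*K) - 1472 = -1472 + K**2 + 2157*K)
M = -2781040
N(-922)/M = (-1472 + (-922)**2 + 2157*(-922))/(-2781040) = (-1472 + 850084 - 1988754)*(-1/2781040) = -1140142*(-1/2781040) = 570071/1390520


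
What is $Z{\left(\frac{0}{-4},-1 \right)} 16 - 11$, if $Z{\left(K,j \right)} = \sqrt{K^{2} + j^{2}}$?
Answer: $5$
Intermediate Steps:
$Z{\left(\frac{0}{-4},-1 \right)} 16 - 11 = \sqrt{\left(\frac{0}{-4}\right)^{2} + \left(-1\right)^{2}} \cdot 16 - 11 = \sqrt{\left(0 \left(- \frac{1}{4}\right)\right)^{2} + 1} \cdot 16 - 11 = \sqrt{0^{2} + 1} \cdot 16 - 11 = \sqrt{0 + 1} \cdot 16 - 11 = \sqrt{1} \cdot 16 - 11 = 1 \cdot 16 - 11 = 16 - 11 = 5$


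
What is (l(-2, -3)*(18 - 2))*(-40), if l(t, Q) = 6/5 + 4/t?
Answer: 512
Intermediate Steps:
l(t, Q) = 6/5 + 4/t (l(t, Q) = 6*(⅕) + 4/t = 6/5 + 4/t)
(l(-2, -3)*(18 - 2))*(-40) = ((6/5 + 4/(-2))*(18 - 2))*(-40) = ((6/5 + 4*(-½))*16)*(-40) = ((6/5 - 2)*16)*(-40) = -⅘*16*(-40) = -64/5*(-40) = 512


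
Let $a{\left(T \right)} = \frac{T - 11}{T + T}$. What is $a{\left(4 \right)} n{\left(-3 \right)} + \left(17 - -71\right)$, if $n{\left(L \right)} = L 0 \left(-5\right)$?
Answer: $88$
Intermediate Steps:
$n{\left(L \right)} = 0$ ($n{\left(L \right)} = 0 \left(-5\right) = 0$)
$a{\left(T \right)} = \frac{-11 + T}{2 T}$
$a{\left(4 \right)} n{\left(-3 \right)} + \left(17 - -71\right) = \frac{-11 + 4}{2 \cdot 4} \cdot 0 + \left(17 - -71\right) = \frac{1}{2} \cdot \frac{1}{4} \left(-7\right) 0 + \left(17 + 71\right) = \left(- \frac{7}{8}\right) 0 + 88 = 0 + 88 = 88$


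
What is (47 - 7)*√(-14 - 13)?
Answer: 120*I*√3 ≈ 207.85*I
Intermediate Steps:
(47 - 7)*√(-14 - 13) = 40*√(-27) = 40*(3*I*√3) = 120*I*√3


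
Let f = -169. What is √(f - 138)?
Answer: I*√307 ≈ 17.521*I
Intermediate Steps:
√(f - 138) = √(-169 - 138) = √(-307) = I*√307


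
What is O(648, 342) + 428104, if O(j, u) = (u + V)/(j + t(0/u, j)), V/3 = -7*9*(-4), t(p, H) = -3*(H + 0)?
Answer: 30823427/72 ≈ 4.2810e+5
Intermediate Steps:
t(p, H) = -3*H
V = 756 (V = 3*(-7*9*(-4)) = 3*(-63*(-4)) = 3*252 = 756)
O(j, u) = -(756 + u)/(2*j) (O(j, u) = (u + 756)/(j - 3*j) = (756 + u)/((-2*j)) = (756 + u)*(-1/(2*j)) = -(756 + u)/(2*j))
O(648, 342) + 428104 = (1/2)*(-756 - 1*342)/648 + 428104 = (1/2)*(1/648)*(-756 - 342) + 428104 = (1/2)*(1/648)*(-1098) + 428104 = -61/72 + 428104 = 30823427/72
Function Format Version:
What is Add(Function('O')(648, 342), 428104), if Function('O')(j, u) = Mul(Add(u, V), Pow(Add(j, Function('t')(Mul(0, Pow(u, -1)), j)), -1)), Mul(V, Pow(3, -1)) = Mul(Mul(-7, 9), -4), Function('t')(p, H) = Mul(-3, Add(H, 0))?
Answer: Rational(30823427, 72) ≈ 4.2810e+5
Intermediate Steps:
Function('t')(p, H) = Mul(-3, H)
V = 756 (V = Mul(3, Mul(Mul(-7, 9), -4)) = Mul(3, Mul(-63, -4)) = Mul(3, 252) = 756)
Function('O')(j, u) = Mul(Rational(-1, 2), Pow(j, -1), Add(756, u)) (Function('O')(j, u) = Mul(Add(u, 756), Pow(Add(j, Mul(-3, j)), -1)) = Mul(Add(756, u), Pow(Mul(-2, j), -1)) = Mul(Add(756, u), Mul(Rational(-1, 2), Pow(j, -1))) = Mul(Rational(-1, 2), Pow(j, -1), Add(756, u)))
Add(Function('O')(648, 342), 428104) = Add(Mul(Rational(1, 2), Pow(648, -1), Add(-756, Mul(-1, 342))), 428104) = Add(Mul(Rational(1, 2), Rational(1, 648), Add(-756, -342)), 428104) = Add(Mul(Rational(1, 2), Rational(1, 648), -1098), 428104) = Add(Rational(-61, 72), 428104) = Rational(30823427, 72)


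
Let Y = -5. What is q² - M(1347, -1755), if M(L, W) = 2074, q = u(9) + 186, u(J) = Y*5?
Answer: 23847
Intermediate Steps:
u(J) = -25 (u(J) = -5*5 = -25)
q = 161 (q = -25 + 186 = 161)
q² - M(1347, -1755) = 161² - 1*2074 = 25921 - 2074 = 23847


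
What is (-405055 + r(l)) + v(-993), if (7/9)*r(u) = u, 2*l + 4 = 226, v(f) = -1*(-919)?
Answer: -2827953/7 ≈ -4.0399e+5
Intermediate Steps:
v(f) = 919
l = 111 (l = -2 + (1/2)*226 = -2 + 113 = 111)
r(u) = 9*u/7
(-405055 + r(l)) + v(-993) = (-405055 + (9/7)*111) + 919 = (-405055 + 999/7) + 919 = -2834386/7 + 919 = -2827953/7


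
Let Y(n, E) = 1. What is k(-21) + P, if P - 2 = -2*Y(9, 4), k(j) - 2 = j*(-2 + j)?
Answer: 485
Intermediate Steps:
k(j) = 2 + j*(-2 + j)
P = 0 (P = 2 - 2*1 = 2 - 2 = 0)
k(-21) + P = (2 + (-21)² - 2*(-21)) + 0 = (2 + 441 + 42) + 0 = 485 + 0 = 485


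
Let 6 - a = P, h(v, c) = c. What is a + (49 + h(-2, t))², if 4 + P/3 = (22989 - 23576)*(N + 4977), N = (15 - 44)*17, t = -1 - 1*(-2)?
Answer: 7898842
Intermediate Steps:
t = 1 (t = -1 + 2 = 1)
N = -493 (N = -29*17 = -493)
P = -7896336 (P = -12 + 3*((22989 - 23576)*(-493 + 4977)) = -12 + 3*(-587*4484) = -12 + 3*(-2632108) = -12 - 7896324 = -7896336)
a = 7896342 (a = 6 - 1*(-7896336) = 6 + 7896336 = 7896342)
a + (49 + h(-2, t))² = 7896342 + (49 + 1)² = 7896342 + 50² = 7896342 + 2500 = 7898842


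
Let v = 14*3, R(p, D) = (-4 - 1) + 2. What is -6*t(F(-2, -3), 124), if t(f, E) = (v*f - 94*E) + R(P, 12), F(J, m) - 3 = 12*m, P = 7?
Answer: 78270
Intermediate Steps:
R(p, D) = -3 (R(p, D) = -5 + 2 = -3)
v = 42
F(J, m) = 3 + 12*m
t(f, E) = -3 - 94*E + 42*f (t(f, E) = (42*f - 94*E) - 3 = (-94*E + 42*f) - 3 = -3 - 94*E + 42*f)
-6*t(F(-2, -3), 124) = -6*(-3 - 94*124 + 42*(3 + 12*(-3))) = -6*(-3 - 11656 + 42*(3 - 36)) = -6*(-3 - 11656 + 42*(-33)) = -6*(-3 - 11656 - 1386) = -6*(-13045) = 78270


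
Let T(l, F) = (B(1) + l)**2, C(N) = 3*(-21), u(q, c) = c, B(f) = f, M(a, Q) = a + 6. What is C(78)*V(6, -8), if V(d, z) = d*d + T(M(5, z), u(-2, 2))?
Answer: -11340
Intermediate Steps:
M(a, Q) = 6 + a
C(N) = -63
T(l, F) = (1 + l)**2
V(d, z) = 144 + d**2 (V(d, z) = d*d + (1 + (6 + 5))**2 = d**2 + (1 + 11)**2 = d**2 + 12**2 = d**2 + 144 = 144 + d**2)
C(78)*V(6, -8) = -63*(144 + 6**2) = -63*(144 + 36) = -63*180 = -11340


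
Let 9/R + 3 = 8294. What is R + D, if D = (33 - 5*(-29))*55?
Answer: 81168899/8291 ≈ 9790.0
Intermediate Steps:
R = 9/8291 (R = 9/(-3 + 8294) = 9/8291 ≈ 0.0010855)
D = 9790 (D = (33 + 145)*55 = 178*55 = 9790)
R + D = 9/8291 + 9790 = 81168899/8291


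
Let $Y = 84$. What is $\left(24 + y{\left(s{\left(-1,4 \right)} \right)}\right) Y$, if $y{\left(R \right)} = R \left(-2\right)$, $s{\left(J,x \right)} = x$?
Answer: $1344$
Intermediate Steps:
$y{\left(R \right)} = - 2 R$
$\left(24 + y{\left(s{\left(-1,4 \right)} \right)}\right) Y = \left(24 - 8\right) 84 = 16 \cdot 84 = 1344$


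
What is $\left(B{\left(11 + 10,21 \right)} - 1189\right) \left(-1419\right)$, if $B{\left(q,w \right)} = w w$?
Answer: $1061412$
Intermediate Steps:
$B{\left(q,w \right)} = w^{2}$
$\left(B{\left(11 + 10,21 \right)} - 1189\right) \left(-1419\right) = \left(21^{2} - 1189\right) \left(-1419\right) = \left(441 - 1189\right) \left(-1419\right) = \left(-748\right) \left(-1419\right) = 1061412$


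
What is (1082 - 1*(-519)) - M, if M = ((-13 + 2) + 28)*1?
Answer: 1584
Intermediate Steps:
M = 17 (M = (-11 + 28)*1 = 17*1 = 17)
(1082 - 1*(-519)) - M = (1082 - 1*(-519)) - 1*17 = (1082 + 519) - 17 = 1601 - 17 = 1584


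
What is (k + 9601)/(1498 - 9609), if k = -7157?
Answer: -2444/8111 ≈ -0.30132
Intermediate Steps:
(k + 9601)/(1498 - 9609) = (-7157 + 9601)/(1498 - 9609) = 2444/(-8111) = 2444*(-1/8111) = -2444/8111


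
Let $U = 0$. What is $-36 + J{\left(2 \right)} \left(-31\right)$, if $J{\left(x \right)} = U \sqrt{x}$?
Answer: $-36$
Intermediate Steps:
$J{\left(x \right)} = 0$ ($J{\left(x \right)} = 0 \sqrt{x} = 0$)
$-36 + J{\left(2 \right)} \left(-31\right) = -36 + 0 \left(-31\right) = -36 + 0 = -36$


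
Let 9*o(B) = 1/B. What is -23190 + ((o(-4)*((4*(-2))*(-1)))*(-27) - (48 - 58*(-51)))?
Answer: -26190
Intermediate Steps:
o(B) = 1/(9*B)
-23190 + ((o(-4)*((4*(-2))*(-1)))*(-27) - (48 - 58*(-51))) = -23190 + ((((1/9)/(-4))*((4*(-2))*(-1)))*(-27) - (48 - 58*(-51))) = -23190 + ((((1/9)*(-1/4))*(-8*(-1)))*(-27) - (48 + 2958)) = -23190 + (-1/36*8*(-27) - 1*3006) = -23190 + (-2/9*(-27) - 3006) = -23190 + (6 - 3006) = -23190 - 3000 = -26190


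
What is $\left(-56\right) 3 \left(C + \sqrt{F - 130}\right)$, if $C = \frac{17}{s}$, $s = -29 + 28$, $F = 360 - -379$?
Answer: $2856 - 168 \sqrt{609} \approx -1289.9$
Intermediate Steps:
$F = 739$ ($F = 360 + 379 = 739$)
$s = -1$
$C = -17$ ($C = \frac{17}{-1} = 17 \left(-1\right) = -17$)
$\left(-56\right) 3 \left(C + \sqrt{F - 130}\right) = \left(-56\right) 3 \left(-17 + \sqrt{739 - 130}\right) = - 168 \left(-17 + \sqrt{739 - 130}\right) = - 168 \left(-17 + \sqrt{609}\right) = 2856 - 168 \sqrt{609}$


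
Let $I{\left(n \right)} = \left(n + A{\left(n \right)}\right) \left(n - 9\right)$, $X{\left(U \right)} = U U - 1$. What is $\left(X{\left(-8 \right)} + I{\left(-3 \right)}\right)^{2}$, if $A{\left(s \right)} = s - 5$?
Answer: $38025$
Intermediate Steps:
$A{\left(s \right)} = -5 + s$
$X{\left(U \right)} = -1 + U^{2}$ ($X{\left(U \right)} = U^{2} - 1 = -1 + U^{2}$)
$I{\left(n \right)} = \left(-9 + n\right) \left(-5 + 2 n\right)$ ($I{\left(n \right)} = \left(n + \left(-5 + n\right)\right) \left(n - 9\right) = \left(-5 + 2 n\right) \left(-9 + n\right) = \left(-9 + n\right) \left(-5 + 2 n\right)$)
$\left(X{\left(-8 \right)} + I{\left(-3 \right)}\right)^{2} = \left(\left(-1 + \left(-8\right)^{2}\right) + \left(45 - -69 + 2 \left(-3\right)^{2}\right)\right)^{2} = \left(\left(-1 + 64\right) + \left(45 + 69 + 2 \cdot 9\right)\right)^{2} = \left(63 + \left(45 + 69 + 18\right)\right)^{2} = \left(63 + 132\right)^{2} = 195^{2} = 38025$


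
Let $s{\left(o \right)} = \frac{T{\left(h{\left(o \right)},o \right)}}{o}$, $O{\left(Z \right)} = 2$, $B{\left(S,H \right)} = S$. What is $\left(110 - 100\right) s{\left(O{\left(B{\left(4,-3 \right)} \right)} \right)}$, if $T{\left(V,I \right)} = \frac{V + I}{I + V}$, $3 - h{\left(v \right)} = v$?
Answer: $5$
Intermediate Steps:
$h{\left(v \right)} = 3 - v$
$T{\left(V,I \right)} = 1$ ($T{\left(V,I \right)} = \frac{I + V}{I + V} = 1$)
$s{\left(o \right)} = \frac{1}{o}$ ($s{\left(o \right)} = 1 \frac{1}{o} = \frac{1}{o}$)
$\left(110 - 100\right) s{\left(O{\left(B{\left(4,-3 \right)} \right)} \right)} = \frac{110 - 100}{2} = 10 \cdot \frac{1}{2} = 5$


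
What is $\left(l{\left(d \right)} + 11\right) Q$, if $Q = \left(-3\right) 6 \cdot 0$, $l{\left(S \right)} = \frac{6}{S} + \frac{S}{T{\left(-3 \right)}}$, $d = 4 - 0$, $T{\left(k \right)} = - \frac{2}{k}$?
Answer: $0$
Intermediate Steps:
$d = 4$ ($d = 4 + 0 = 4$)
$l{\left(S \right)} = \frac{6}{S} + \frac{3 S}{2}$ ($l{\left(S \right)} = \frac{6}{S} + \frac{S}{\left(-2\right) \frac{1}{-3}} = \frac{6}{S} + \frac{S}{\left(-2\right) \left(- \frac{1}{3}\right)} = \frac{6}{S} + \frac{S}{\frac{2}{3}} = \frac{6}{S} + S \frac{3}{2} = \frac{6}{S} + \frac{3 S}{2}$)
$Q = 0$ ($Q = \left(-18\right) 0 = 0$)
$\left(l{\left(d \right)} + 11\right) Q = \left(\left(\frac{6}{4} + \frac{3}{2} \cdot 4\right) + 11\right) 0 = \left(\left(6 \cdot \frac{1}{4} + 6\right) + 11\right) 0 = \left(\left(\frac{3}{2} + 6\right) + 11\right) 0 = \left(\frac{15}{2} + 11\right) 0 = \frac{37}{2} \cdot 0 = 0$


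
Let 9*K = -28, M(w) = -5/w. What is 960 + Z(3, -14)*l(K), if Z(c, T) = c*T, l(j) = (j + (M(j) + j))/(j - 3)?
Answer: 102111/110 ≈ 928.28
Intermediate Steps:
K = -28/9 (K = (1/9)*(-28) = -28/9 ≈ -3.1111)
l(j) = (-5/j + 2*j)/(-3 + j) (l(j) = (j + (-5/j + j))/(j - 3) = (j + (j - 5/j))/(-3 + j) = (-5/j + 2*j)/(-3 + j))
Z(c, T) = T*c
960 + Z(3, -14)*l(K) = 960 + (-14*3)*((-5 + 2*(-28/9)**2)/((-28/9)*(-3 - 28/9))) = 960 - (-27)*(-5 + 2*(784/81))/(2*(-55/9)) = 960 - (-27)*(-9)*(-5 + 1568/81)/(2*55) = 960 - (-27)*(-9)*1163/(2*55*81) = 960 - 42*1163/1540 = 960 - 3489/110 = 102111/110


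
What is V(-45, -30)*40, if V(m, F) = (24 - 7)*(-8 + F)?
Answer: -25840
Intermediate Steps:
V(m, F) = -136 + 17*F (V(m, F) = 17*(-8 + F) = -136 + 17*F)
V(-45, -30)*40 = (-136 + 17*(-30))*40 = (-136 - 510)*40 = -646*40 = -25840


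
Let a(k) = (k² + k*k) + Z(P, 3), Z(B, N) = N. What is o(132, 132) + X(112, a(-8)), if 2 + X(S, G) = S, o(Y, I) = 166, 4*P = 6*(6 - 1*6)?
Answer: 276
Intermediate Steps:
P = 0 (P = (6*(6 - 1*6))/4 = (6*(6 - 6))/4 = (6*0)/4 = (¼)*0 = 0)
a(k) = 3 + 2*k² (a(k) = (k² + k*k) + 3 = (k² + k²) + 3 = 2*k² + 3 = 3 + 2*k²)
X(S, G) = -2 + S
o(132, 132) + X(112, a(-8)) = 166 + (-2 + 112) = 166 + 110 = 276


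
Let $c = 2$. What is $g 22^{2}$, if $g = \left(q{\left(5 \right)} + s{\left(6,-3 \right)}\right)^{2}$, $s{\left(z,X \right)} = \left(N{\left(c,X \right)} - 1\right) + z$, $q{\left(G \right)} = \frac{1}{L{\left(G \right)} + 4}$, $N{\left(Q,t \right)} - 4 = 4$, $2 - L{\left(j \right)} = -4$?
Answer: $\frac{2076481}{25} \approx 83059.0$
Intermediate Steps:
$L{\left(j \right)} = 6$ ($L{\left(j \right)} = 2 - -4 = 2 + 4 = 6$)
$N{\left(Q,t \right)} = 8$ ($N{\left(Q,t \right)} = 4 + 4 = 8$)
$q{\left(G \right)} = \frac{1}{10}$ ($q{\left(G \right)} = \frac{1}{6 + 4} = \frac{1}{10}$)
$s{\left(z,X \right)} = 7 + z$ ($s{\left(z,X \right)} = \left(8 - 1\right) + z = 7 + z$)
$g = \frac{17161}{100}$ ($g = \left(\frac{1}{10} + \left(7 + 6\right)\right)^{2} = \left(\frac{1}{10} + 13\right)^{2} = \left(\frac{131}{10}\right)^{2} = \frac{17161}{100} \approx 171.61$)
$g 22^{2} = \frac{17161 \cdot 22^{2}}{100} = \frac{17161}{100} \cdot 484 = \frac{2076481}{25}$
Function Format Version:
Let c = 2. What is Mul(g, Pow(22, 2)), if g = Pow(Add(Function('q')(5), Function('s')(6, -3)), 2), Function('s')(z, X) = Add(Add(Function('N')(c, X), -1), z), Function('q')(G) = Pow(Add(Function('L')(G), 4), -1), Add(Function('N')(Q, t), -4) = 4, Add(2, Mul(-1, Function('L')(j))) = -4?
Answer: Rational(2076481, 25) ≈ 83059.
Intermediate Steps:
Function('L')(j) = 6 (Function('L')(j) = Add(2, Mul(-1, -4)) = Add(2, 4) = 6)
Function('N')(Q, t) = 8 (Function('N')(Q, t) = Add(4, 4) = 8)
Function('q')(G) = Rational(1, 10) (Function('q')(G) = Pow(Add(6, 4), -1) = Pow(10, -1) = Rational(1, 10))
Function('s')(z, X) = Add(7, z) (Function('s')(z, X) = Add(Add(8, -1), z) = Add(7, z))
g = Rational(17161, 100) (g = Pow(Add(Rational(1, 10), Add(7, 6)), 2) = Pow(Add(Rational(1, 10), 13), 2) = Pow(Rational(131, 10), 2) = Rational(17161, 100) ≈ 171.61)
Mul(g, Pow(22, 2)) = Mul(Rational(17161, 100), Pow(22, 2)) = Mul(Rational(17161, 100), 484) = Rational(2076481, 25)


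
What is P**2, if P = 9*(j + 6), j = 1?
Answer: 3969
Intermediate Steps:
P = 63 (P = 9*(1 + 6) = 9*7 = 63)
P**2 = 63**2 = 3969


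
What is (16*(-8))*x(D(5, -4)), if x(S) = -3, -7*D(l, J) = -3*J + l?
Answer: 384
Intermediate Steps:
D(l, J) = -l/7 + 3*J/7 (D(l, J) = -(-3*J + l)/7 = -(l - 3*J)/7 = -l/7 + 3*J/7)
(16*(-8))*x(D(5, -4)) = (16*(-8))*(-3) = -128*(-3) = 384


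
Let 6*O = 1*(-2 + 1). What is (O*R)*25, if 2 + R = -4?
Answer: 25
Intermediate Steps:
R = -6 (R = -2 - 4 = -6)
O = -⅙ (O = (1*(-2 + 1))/6 = (1*(-1))/6 = (⅙)*(-1) = -⅙ ≈ -0.16667)
(O*R)*25 = -⅙*(-6)*25 = 1*25 = 25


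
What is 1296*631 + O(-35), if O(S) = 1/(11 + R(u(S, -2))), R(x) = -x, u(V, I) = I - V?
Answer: 17991071/22 ≈ 8.1778e+5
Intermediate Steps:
O(S) = 1/(13 + S) (O(S) = 1/(11 - (-2 - S)) = 1/(11 + (2 + S)) = 1/(13 + S))
1296*631 + O(-35) = 1296*631 + 1/(13 - 35) = 817776 + 1/(-22) = 817776 - 1/22 = 17991071/22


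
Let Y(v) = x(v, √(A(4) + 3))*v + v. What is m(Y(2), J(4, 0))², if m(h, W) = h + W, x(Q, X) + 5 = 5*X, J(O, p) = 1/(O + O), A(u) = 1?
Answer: 9409/64 ≈ 147.02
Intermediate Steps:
J(O, p) = 1/(2*O)
x(Q, X) = -5 + 5*X
Y(v) = 6*v (Y(v) = (-5 + 5*√(1 + 3))*v + v = (-5 + 5*√4)*v + v = (-5 + 5*2)*v + v = (-5 + 10)*v + v = 5*v + v = 6*v)
m(h, W) = W + h
m(Y(2), J(4, 0))² = ((½)/4 + 6*2)² = ((½)*(¼) + 12)² = (⅛ + 12)² = (97/8)² = 9409/64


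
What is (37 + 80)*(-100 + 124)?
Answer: 2808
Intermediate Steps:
(37 + 80)*(-100 + 124) = 117*24 = 2808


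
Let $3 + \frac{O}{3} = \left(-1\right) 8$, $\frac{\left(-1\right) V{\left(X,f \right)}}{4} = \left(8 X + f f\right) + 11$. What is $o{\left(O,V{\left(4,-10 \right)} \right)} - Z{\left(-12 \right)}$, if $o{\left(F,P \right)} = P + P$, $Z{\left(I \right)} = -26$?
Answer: $-1118$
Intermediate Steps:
$V{\left(X,f \right)} = -44 - 32 X - 4 f^{2}$ ($V{\left(X,f \right)} = - 4 \left(\left(8 X + f f\right) + 11\right) = - 4 \left(\left(8 X + f^{2}\right) + 11\right) = - 4 \left(\left(f^{2} + 8 X\right) + 11\right) = - 4 \left(11 + f^{2} + 8 X\right) = -44 - 32 X - 4 f^{2}$)
$O = -33$ ($O = -9 + 3 \left(\left(-1\right) 8\right) = -9 + 3 \left(-8\right) = -9 - 24 = -33$)
$o{\left(F,P \right)} = 2 P$
$o{\left(O,V{\left(4,-10 \right)} \right)} - Z{\left(-12 \right)} = 2 \left(-44 - 128 - 4 \left(-10\right)^{2}\right) - -26 = 2 \left(-44 - 128 - 400\right) + 26 = 2 \left(-572\right) + 26 = -1144 + 26 = -1118$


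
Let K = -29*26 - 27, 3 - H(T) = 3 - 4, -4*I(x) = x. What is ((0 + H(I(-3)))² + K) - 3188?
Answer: -3953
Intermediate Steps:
I(x) = -x/4
H(T) = 4 (H(T) = 3 - (3 - 4) = 3 - 1*(-1) = 3 + 1 = 4)
K = -781 (K = -754 - 27 = -781)
((0 + H(I(-3)))² + K) - 3188 = ((0 + 4)² - 781) - 3188 = (4² - 781) - 3188 = (16 - 781) - 3188 = -765 - 3188 = -3953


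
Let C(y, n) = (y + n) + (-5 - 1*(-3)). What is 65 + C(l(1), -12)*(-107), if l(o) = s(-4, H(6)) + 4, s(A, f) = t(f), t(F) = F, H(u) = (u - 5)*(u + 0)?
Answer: 493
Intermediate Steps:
H(u) = u*(-5 + u) (H(u) = (-5 + u)*u = u*(-5 + u))
s(A, f) = f
l(o) = 10 (l(o) = 6*(-5 + 6) + 4 = 6*1 + 4 = 6 + 4 = 10)
C(y, n) = -2 + n + y (C(y, n) = (n + y) + (-5 + 3) = (n + y) - 2 = -2 + n + y)
65 + C(l(1), -12)*(-107) = 65 + (-2 - 12 + 10)*(-107) = 65 - 4*(-107) = 65 + 428 = 493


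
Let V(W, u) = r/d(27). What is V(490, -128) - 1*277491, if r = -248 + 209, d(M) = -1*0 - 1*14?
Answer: -3884835/14 ≈ -2.7749e+5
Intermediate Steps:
d(M) = -14 (d(M) = 0 - 14 = -14)
r = -39
V(W, u) = 39/14 (V(W, u) = -39/(-14) = -39*(-1/14) = 39/14)
V(490, -128) - 1*277491 = 39/14 - 1*277491 = 39/14 - 277491 = -3884835/14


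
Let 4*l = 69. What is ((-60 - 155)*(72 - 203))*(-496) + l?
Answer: -55879291/4 ≈ -1.3970e+7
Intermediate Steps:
l = 69/4 (l = (1/4)*69 = 69/4 ≈ 17.250)
((-60 - 155)*(72 - 203))*(-496) + l = ((-60 - 155)*(72 - 203))*(-496) + 69/4 = -215*(-131)*(-496) + 69/4 = 28165*(-496) + 69/4 = -13969840 + 69/4 = -55879291/4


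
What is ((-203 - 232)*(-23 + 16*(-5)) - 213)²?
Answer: 1988446464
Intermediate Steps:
((-203 - 232)*(-23 + 16*(-5)) - 213)² = (-435*(-23 - 80) - 213)² = (-435*(-103) - 213)² = (44805 - 213)² = 44592² = 1988446464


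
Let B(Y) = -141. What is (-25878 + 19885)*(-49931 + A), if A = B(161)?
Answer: 300081496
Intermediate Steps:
A = -141
(-25878 + 19885)*(-49931 + A) = (-25878 + 19885)*(-49931 - 141) = -5993*(-50072) = 300081496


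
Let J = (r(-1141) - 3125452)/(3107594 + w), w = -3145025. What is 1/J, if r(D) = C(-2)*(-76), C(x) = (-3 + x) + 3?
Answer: 37431/3125300 ≈ 0.011977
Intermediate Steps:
C(x) = x
r(D) = 152 (r(D) = -2*(-76) = 152)
J = 3125300/37431 (J = (152 - 3125452)/(3107594 - 3145025) = -3125300/(-37431) = -3125300*(-1/37431) = 3125300/37431 ≈ 83.495)
1/J = 1/(3125300/37431) = 37431/3125300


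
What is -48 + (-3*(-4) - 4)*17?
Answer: 88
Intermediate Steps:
-48 + (-3*(-4) - 4)*17 = -48 + (12 - 4)*17 = -48 + 8*17 = -48 + 136 = 88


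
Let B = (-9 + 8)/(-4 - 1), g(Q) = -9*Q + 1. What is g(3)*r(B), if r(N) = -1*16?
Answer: 416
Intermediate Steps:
g(Q) = 1 - 9*Q
B = ⅕ (B = -1/(-5) = -1*(-⅕) = ⅕ ≈ 0.20000)
r(N) = -16
g(3)*r(B) = (1 - 9*3)*(-16) = (1 - 27)*(-16) = -26*(-16) = 416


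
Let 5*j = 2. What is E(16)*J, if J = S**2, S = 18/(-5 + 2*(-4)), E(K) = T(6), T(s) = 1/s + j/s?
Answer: 378/845 ≈ 0.44734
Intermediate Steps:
j = 2/5 (j = (1/5)*2 = 2/5 ≈ 0.40000)
T(s) = 7/(5*s) (T(s) = 1/s + 2/(5*s) = 7/(5*s))
E(K) = 7/30 (E(K) = (7/5)/6 = (7/5)*(1/6) = 7/30)
S = -18/13 (S = 18/(-5 - 8) = 18/(-13) = 18*(-1/13) = -18/13 ≈ -1.3846)
J = 324/169 (J = (-18/13)**2 = 324/169 ≈ 1.9172)
E(16)*J = (7/30)*(324/169) = 378/845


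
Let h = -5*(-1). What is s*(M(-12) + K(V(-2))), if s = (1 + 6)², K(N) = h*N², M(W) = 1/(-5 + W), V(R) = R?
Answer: 16611/17 ≈ 977.12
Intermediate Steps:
h = 5
K(N) = 5*N²
s = 49 (s = 7² = 49)
s*(M(-12) + K(V(-2))) = 49*(1/(-5 - 12) + 5*(-2)²) = 49*(1/(-17) + 5*4) = 49*(-1/17 + 20) = 49*(339/17) = 16611/17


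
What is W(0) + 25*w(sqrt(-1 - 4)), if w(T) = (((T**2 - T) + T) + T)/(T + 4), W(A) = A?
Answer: 25*(sqrt(5) + 5*I)/(sqrt(5) - 4*I) ≈ -17.857 + 23.958*I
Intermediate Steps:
w(T) = (T + T**2)/(4 + T) (w(T) = (T**2 + T)/(4 + T) = (T + T**2)/(4 + T))
W(0) + 25*w(sqrt(-1 - 4)) = 0 + 25*(sqrt(-1 - 4)*(1 + sqrt(-1 - 4))/(4 + sqrt(-1 - 4))) = 0 + 25*(sqrt(-5)*(1 + sqrt(-5))/(4 + sqrt(-5))) = 0 + 25*((I*sqrt(5))*(1 + I*sqrt(5))/(4 + I*sqrt(5))) = 0 + 25*(I*sqrt(5)*(1 + I*sqrt(5))/(4 + I*sqrt(5))) = 0 + 25*I*sqrt(5)*(1 + I*sqrt(5))/(4 + I*sqrt(5)) = 25*I*sqrt(5)*(1 + I*sqrt(5))/(4 + I*sqrt(5))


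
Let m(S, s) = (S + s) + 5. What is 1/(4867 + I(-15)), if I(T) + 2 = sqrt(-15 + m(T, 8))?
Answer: 4865/23668242 - I*sqrt(17)/23668242 ≈ 0.00020555 - 1.742e-7*I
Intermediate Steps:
m(S, s) = 5 + S + s
I(T) = -2 + sqrt(-2 + T) (I(T) = -2 + sqrt(-15 + (5 + T + 8)) = -2 + sqrt(-15 + (13 + T)) = -2 + sqrt(-2 + T))
1/(4867 + I(-15)) = 1/(4867 + (-2 + sqrt(-2 - 15))) = 1/(4867 + (-2 + sqrt(-17))) = 1/(4867 + (-2 + I*sqrt(17))) = 1/(4865 + I*sqrt(17))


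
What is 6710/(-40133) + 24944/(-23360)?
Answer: -72363947/58594180 ≈ -1.2350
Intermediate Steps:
6710/(-40133) + 24944/(-23360) = 6710*(-1/40133) + 24944*(-1/23360) = -6710/40133 - 1559/1460 = -72363947/58594180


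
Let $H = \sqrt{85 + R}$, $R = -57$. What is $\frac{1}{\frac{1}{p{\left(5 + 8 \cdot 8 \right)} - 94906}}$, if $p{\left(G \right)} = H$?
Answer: $-94906 + 2 \sqrt{7} \approx -94901.0$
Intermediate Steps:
$H = 2 \sqrt{7}$ ($H = \sqrt{85 - 57} = \sqrt{28} = 2 \sqrt{7} \approx 5.2915$)
$p{\left(G \right)} = 2 \sqrt{7}$
$\frac{1}{\frac{1}{p{\left(5 + 8 \cdot 8 \right)} - 94906}} = \frac{1}{\frac{1}{2 \sqrt{7} - 94906}} = \frac{1}{\frac{1}{-94906 + 2 \sqrt{7}}} = -94906 + 2 \sqrt{7}$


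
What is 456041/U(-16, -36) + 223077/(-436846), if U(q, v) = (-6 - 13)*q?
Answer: 99575935639/66400592 ≈ 1499.6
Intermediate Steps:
U(q, v) = -19*q
456041/U(-16, -36) + 223077/(-436846) = 456041/((-19*(-16))) + 223077/(-436846) = 456041/304 + 223077*(-1/436846) = 456041*(1/304) - 223077/436846 = 456041/304 - 223077/436846 = 99575935639/66400592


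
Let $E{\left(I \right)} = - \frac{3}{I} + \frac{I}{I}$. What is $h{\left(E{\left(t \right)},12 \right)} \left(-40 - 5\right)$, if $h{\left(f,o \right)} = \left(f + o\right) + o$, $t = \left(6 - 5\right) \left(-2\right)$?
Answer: $- \frac{2385}{2} \approx -1192.5$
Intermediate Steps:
$t = -2$ ($t = 1 \left(-2\right) = -2$)
$E{\left(I \right)} = 1 - \frac{3}{I}$ ($E{\left(I \right)} = - \frac{3}{I} + 1 = 1 - \frac{3}{I}$)
$h{\left(f,o \right)} = f + 2 o$
$h{\left(E{\left(t \right)},12 \right)} \left(-40 - 5\right) = \left(\frac{-3 - 2}{-2} + 2 \cdot 12\right) \left(-40 - 5\right) = \left(\left(- \frac{1}{2}\right) \left(-5\right) + 24\right) \left(-45\right) = \left(\frac{5}{2} + 24\right) \left(-45\right) = \frac{53}{2} \left(-45\right) = - \frac{2385}{2}$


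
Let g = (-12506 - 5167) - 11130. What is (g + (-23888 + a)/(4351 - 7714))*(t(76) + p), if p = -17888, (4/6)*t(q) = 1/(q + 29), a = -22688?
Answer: 121231421124167/235410 ≈ 5.1498e+8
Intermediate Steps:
t(q) = 3/(2*(29 + q)) (t(q) = 3/(2*(q + 29)) = 3/(2*(29 + q)))
g = -28803 (g = -17673 - 11130 = -28803)
(g + (-23888 + a)/(4351 - 7714))*(t(76) + p) = (-28803 + (-23888 - 22688)/(4351 - 7714))*(3/(2*(29 + 76)) - 17888) = (-28803 - 46576/(-3363))*((3/2)/105 - 17888) = (-28803 - 46576*(-1/3363))*((3/2)*(1/105) - 17888) = (-28803 + 46576/3363)*(1/70 - 17888) = -96817913/3363*(-1252159/70) = 121231421124167/235410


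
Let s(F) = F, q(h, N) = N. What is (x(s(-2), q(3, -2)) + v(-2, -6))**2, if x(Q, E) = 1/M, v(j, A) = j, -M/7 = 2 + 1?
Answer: 1849/441 ≈ 4.1927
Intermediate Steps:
M = -21 (M = -7*(2 + 1) = -7*3 = -21)
x(Q, E) = -1/21 (x(Q, E) = 1/(-21) = -1/21)
(x(s(-2), q(3, -2)) + v(-2, -6))**2 = (-1/21 - 2)**2 = (-43/21)**2 = 1849/441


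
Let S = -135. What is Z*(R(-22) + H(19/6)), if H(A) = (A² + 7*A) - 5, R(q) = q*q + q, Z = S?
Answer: -264165/4 ≈ -66041.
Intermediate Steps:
Z = -135
R(q) = q + q² (R(q) = q² + q = q + q²)
H(A) = -5 + A² + 7*A
Z*(R(-22) + H(19/6)) = -135*(-22*(1 - 22) + (-5 + (19/6)² + 7*(19/6))) = -135*(-22*(-21) + (-5 + (19*(⅙))² + 7*(19*(⅙)))) = -135*(462 + (-5 + (19/6)² + 7*(19/6))) = -135*(462 + (-5 + 361/36 + 133/6)) = -135*(462 + 979/36) = -135*17611/36 = -264165/4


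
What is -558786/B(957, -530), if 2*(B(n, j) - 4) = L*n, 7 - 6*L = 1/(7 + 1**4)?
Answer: -5960384/5891 ≈ -1011.8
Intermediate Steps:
L = 55/48 (L = 7/6 - 1/(6*(7 + 1**4)) = 7/6 - 1/(6*(7 + 1)) = 7/6 - 1/6/8 = 7/6 - 1/6*1/8 = 7/6 - 1/48 = 55/48 ≈ 1.1458)
B(n, j) = 4 + 55*n/96 (B(n, j) = 4 + (55*n/48)/2 = 4 + 55*n/96)
-558786/B(957, -530) = -558786/(4 + (55/96)*957) = -558786/(4 + 17545/32) = -558786/17673/32 = -558786*32/17673 = -5960384/5891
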